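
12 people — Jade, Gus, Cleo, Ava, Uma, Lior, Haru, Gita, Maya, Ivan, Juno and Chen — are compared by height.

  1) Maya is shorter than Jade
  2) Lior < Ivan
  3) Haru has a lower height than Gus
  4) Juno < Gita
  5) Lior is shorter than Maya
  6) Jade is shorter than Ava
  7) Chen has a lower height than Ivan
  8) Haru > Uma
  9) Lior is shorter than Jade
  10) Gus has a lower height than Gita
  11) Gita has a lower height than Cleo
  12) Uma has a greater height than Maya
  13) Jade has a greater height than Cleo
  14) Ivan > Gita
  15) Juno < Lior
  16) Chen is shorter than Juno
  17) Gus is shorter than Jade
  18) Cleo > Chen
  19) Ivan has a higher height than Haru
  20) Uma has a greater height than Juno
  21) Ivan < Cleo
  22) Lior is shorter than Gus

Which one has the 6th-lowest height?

Chaining the given pairs: Chen < Juno < Lior < Maya < Uma < Haru < Gus < Gita < Ivan < Cleo < Jade < Ava.
The 6th smallest is Haru.

Haru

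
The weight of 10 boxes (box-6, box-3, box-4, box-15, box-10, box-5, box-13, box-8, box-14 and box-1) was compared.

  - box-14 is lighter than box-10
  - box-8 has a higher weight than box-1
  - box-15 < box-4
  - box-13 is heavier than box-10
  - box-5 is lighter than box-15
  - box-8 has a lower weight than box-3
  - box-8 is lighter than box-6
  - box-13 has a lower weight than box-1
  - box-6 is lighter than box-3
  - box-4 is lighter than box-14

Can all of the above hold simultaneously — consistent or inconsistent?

consistent

Every relation is compatible with box-5 < box-15 < box-4 < box-14 < box-10 < box-13 < box-1 < box-8 < box-6 < box-3; the set is consistent.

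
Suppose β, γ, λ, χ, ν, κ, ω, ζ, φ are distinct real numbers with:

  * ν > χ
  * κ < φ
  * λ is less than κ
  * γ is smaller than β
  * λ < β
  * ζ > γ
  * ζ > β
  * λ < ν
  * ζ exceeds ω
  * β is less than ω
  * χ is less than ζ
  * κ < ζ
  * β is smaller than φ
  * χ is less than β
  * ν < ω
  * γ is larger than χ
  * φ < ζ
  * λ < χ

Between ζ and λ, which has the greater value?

λ < χ and χ < γ give λ < γ.
With γ < β: λ < χ < γ < β.
With β < ω: λ < χ < γ < β < ω.
Then ω < ζ extends the chain to ζ.
So λ < ζ; ζ is the larger of the two.

ζ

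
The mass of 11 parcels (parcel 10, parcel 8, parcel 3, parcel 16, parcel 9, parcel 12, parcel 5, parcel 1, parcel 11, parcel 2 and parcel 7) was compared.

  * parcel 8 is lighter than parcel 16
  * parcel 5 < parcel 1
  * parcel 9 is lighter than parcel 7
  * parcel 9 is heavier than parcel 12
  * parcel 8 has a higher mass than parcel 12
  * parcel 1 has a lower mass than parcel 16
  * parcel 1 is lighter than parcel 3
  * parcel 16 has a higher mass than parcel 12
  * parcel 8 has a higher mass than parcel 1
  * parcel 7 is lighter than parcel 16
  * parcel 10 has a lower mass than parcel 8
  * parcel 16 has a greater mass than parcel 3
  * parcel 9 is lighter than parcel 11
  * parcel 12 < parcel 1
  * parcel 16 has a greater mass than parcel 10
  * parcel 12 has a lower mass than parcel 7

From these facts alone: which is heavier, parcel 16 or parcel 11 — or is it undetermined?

Following every chain through parcel 11: below parcel 11 we get parcel 12, parcel 9.
parcel 16 is not reached, and no chain runs the other way from parcel 16 to parcel 11.
So the given relations leave the order of parcel 11 and parcel 16 undetermined.

undetermined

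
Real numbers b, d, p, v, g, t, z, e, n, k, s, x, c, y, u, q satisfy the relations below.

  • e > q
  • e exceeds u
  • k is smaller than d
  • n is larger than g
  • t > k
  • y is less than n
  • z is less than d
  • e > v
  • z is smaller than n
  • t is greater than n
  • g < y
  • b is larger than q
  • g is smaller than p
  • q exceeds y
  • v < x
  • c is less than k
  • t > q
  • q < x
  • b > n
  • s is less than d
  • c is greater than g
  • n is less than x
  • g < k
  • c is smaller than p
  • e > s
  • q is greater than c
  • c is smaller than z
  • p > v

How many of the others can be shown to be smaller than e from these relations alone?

The elements the relations force below e are v, g, y, s, c, q, u — no chain reaches any other.
That is 7.

7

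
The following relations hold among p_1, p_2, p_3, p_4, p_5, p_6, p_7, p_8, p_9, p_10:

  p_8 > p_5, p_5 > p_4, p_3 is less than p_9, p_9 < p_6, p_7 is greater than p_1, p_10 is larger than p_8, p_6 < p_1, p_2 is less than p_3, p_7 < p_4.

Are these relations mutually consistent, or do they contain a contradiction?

consistent

Every relation is compatible with p_2 < p_3 < p_9 < p_6 < p_1 < p_7 < p_4 < p_5 < p_8 < p_10; the set is consistent.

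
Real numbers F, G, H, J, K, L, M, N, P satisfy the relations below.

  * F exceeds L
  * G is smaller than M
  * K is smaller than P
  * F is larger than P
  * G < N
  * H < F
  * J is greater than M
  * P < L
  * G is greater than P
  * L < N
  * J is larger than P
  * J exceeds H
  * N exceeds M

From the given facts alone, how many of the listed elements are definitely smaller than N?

5

From N the given relations immediately reach G, M, L.
From those, P — 4 in total.
From those, K — 5 in total.
No other element is forced below N by the given relations, so the count is 5.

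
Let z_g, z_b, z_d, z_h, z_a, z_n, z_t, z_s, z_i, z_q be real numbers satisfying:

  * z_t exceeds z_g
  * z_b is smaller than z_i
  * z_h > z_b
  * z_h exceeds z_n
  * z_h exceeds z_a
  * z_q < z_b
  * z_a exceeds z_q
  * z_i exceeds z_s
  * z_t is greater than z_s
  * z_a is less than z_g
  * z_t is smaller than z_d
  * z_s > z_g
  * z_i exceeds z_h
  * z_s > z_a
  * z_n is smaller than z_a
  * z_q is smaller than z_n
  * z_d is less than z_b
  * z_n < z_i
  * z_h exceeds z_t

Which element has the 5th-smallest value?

The consecutive relations fix a unique order: z_q < z_n < z_a < z_g < z_s < z_t < z_d < z_b < z_h < z_i.
The 5th smallest is z_s.

z_s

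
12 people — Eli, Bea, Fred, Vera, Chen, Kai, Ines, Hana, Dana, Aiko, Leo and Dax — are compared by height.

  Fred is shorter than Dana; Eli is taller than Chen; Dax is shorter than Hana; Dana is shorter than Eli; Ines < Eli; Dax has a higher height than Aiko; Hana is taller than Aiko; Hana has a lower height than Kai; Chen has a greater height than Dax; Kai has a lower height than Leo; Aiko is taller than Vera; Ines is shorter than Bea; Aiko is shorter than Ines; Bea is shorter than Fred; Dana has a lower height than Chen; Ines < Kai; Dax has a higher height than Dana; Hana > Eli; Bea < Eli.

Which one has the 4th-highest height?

Eli

The consecutive relations fix a unique order: Vera < Aiko < Ines < Bea < Fred < Dana < Dax < Chen < Eli < Hana < Kai < Leo.
The 4th largest is Eli.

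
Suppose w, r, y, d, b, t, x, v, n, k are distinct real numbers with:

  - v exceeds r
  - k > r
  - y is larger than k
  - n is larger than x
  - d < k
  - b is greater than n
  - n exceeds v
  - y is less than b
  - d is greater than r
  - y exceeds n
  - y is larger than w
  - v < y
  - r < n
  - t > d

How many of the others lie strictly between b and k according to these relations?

1

Chaining upward from k reaches: y.
Chaining downward from b reaches: r, d, v, x, n, w, y.
Strictly between k and b are those in both lists: y — 1 element.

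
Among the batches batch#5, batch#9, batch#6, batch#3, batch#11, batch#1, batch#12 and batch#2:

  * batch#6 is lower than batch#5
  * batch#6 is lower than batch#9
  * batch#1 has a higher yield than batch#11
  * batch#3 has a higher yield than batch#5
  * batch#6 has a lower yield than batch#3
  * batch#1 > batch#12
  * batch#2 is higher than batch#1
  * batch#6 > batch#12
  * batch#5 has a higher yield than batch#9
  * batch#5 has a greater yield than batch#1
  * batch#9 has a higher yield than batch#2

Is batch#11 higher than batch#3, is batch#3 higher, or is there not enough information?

batch#3

batch#11 < batch#1 and batch#1 < batch#2 give batch#11 < batch#2.
Then batch#2 < batch#9 extends the chain to batch#9.
Then batch#9 < batch#5 extends the chain to batch#5.
Then batch#5 < batch#3 extends the chain to batch#3.
So batch#3 is higher.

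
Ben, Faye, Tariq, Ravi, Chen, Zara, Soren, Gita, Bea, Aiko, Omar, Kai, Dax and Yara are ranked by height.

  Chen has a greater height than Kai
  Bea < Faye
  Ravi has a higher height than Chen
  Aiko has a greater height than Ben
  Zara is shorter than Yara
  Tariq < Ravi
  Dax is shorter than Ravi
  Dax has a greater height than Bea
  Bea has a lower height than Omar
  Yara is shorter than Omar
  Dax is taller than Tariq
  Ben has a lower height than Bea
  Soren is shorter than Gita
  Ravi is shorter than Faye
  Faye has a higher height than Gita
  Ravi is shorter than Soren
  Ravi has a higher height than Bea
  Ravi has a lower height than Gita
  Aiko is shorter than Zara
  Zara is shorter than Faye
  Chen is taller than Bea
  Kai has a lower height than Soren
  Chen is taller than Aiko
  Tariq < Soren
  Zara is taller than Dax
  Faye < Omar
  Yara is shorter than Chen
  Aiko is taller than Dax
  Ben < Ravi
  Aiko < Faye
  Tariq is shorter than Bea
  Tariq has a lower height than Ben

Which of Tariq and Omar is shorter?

Tariq < Ben and Ben < Bea give Tariq < Bea.
With Bea < Dax: Tariq < Ben < Bea < Dax.
With Dax < Aiko: Tariq < Ben < Bea < Dax < Aiko.
With Aiko < Zara: Tariq < Ben < Bea < Dax < Aiko < Zara.
Then Zara < Yara extends the chain to Yara.
Then Yara < Chen extends the chain to Chen.
With Chen < Ravi: Tariq < Ben < Bea < Dax < Aiko < Zara < Yara < Chen < Ravi.
With Ravi < Soren: Tariq < Ben < Bea < Dax < Aiko < Zara < Yara < Chen < Ravi < Soren.
Then Soren < Gita extends the chain to Gita.
Then Gita < Faye extends the chain to Faye.
Then Faye < Omar extends the chain to Omar.
So Tariq < Omar; Tariq is the shorter of the two.

Tariq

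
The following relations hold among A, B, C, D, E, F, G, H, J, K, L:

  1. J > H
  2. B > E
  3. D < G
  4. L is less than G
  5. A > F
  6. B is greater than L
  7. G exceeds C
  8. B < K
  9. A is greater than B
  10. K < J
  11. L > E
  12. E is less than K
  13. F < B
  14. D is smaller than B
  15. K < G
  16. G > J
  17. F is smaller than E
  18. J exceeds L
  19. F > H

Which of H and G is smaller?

H

Chaining the given relations: H < F < E < L < B < K < J < G.
So H < G; H is the smaller of the two.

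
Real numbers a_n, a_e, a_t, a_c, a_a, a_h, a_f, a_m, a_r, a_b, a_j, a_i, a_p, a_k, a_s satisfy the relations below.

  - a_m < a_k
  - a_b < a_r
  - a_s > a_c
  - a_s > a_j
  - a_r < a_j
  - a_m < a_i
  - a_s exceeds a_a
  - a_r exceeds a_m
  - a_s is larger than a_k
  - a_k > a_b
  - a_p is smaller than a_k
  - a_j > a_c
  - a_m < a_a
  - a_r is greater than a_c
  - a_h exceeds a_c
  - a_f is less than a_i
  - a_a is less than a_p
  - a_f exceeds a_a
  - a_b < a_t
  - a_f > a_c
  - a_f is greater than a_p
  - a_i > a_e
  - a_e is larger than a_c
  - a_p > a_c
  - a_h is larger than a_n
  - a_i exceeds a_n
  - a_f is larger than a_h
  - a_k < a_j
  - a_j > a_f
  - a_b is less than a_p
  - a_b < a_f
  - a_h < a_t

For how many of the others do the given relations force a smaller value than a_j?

From a_j the given relations immediately reach a_c, a_r, a_f, a_k.
From those, a_b, a_m, a_h, a_a, a_p — 9 in total.
From those, a_n — 10 in total.
No other element is forced below a_j by the given relations, so the count is 10.

10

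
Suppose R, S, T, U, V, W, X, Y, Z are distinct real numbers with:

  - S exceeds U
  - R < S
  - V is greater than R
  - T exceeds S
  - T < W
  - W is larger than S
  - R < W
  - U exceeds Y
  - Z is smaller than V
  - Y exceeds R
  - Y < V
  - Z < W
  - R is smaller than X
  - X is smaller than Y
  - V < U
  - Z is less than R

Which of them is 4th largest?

U

Chaining the given pairs: Z < R < X < Y < V < U < S < T < W.
Counting 4 from the largest end gives U.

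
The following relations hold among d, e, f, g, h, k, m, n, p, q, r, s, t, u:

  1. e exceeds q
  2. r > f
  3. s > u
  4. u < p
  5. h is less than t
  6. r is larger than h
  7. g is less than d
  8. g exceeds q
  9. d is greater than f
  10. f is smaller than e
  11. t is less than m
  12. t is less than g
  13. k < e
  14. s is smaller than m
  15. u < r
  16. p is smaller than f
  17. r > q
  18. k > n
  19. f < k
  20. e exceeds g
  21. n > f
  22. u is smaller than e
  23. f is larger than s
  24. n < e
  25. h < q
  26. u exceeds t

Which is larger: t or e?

e

t < u < p < f < k < e, by transitivity through u, p, f, k.
So t < e; e is the larger of the two.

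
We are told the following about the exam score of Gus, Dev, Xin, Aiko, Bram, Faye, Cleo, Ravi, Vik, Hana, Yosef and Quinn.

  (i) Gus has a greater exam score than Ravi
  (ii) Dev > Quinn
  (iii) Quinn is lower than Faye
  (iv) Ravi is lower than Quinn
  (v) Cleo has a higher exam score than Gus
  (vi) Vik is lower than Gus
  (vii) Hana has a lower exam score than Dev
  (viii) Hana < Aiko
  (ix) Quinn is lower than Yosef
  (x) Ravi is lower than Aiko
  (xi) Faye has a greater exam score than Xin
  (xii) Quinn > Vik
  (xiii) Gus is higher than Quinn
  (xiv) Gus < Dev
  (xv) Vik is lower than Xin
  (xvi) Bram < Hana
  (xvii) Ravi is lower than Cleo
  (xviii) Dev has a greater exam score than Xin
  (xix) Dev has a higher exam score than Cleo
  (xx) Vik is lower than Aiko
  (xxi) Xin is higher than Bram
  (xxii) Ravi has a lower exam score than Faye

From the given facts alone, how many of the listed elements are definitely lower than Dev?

8

From Dev the given relations immediately reach Quinn, Xin, Gus, Hana, Cleo.
From those, Bram, Ravi, Vik — 8 in total.
Nothing else is reachable below Dev; 8 in all.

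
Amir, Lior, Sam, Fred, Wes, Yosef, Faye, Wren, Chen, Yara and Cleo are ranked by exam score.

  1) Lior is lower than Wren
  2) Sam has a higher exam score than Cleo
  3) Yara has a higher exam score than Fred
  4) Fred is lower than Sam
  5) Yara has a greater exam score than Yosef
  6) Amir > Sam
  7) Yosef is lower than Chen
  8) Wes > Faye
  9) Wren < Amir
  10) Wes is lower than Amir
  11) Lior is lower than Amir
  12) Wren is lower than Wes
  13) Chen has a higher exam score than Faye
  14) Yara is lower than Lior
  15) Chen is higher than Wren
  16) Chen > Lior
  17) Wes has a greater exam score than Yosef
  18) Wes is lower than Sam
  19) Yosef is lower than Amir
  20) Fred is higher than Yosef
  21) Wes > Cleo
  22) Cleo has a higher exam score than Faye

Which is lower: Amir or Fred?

Fred

Chaining the given relations: Fred < Yara < Lior < Wren < Wes < Sam < Amir.
So Fred < Amir; Fred is the lower of the two.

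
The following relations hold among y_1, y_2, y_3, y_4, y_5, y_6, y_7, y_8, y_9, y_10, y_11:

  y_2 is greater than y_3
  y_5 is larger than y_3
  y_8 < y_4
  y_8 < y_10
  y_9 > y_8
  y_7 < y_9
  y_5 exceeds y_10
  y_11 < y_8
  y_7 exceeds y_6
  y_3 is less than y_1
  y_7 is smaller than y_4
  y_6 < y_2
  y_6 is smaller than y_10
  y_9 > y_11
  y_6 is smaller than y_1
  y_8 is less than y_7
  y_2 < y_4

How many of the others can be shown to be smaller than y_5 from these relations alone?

From y_5 the given relations immediately reach y_3, y_10.
From those, y_6, y_8 — 4 in total.
From those, y_11 — 5 in total.
No other element is forced below y_5 by the given relations, so the count is 5.

5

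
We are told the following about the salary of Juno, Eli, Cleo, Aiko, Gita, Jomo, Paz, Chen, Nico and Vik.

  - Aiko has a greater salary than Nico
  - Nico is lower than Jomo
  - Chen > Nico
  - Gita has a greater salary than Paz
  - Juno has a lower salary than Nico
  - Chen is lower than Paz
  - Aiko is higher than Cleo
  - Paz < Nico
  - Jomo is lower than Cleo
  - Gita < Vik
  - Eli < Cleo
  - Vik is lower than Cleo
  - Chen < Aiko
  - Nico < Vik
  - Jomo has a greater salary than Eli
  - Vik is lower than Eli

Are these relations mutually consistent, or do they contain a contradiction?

inconsistent

Chaining the given relations yields Nico < Chen < Paz, so Nico < Paz. But one relation states Paz < Nico. These cannot both hold.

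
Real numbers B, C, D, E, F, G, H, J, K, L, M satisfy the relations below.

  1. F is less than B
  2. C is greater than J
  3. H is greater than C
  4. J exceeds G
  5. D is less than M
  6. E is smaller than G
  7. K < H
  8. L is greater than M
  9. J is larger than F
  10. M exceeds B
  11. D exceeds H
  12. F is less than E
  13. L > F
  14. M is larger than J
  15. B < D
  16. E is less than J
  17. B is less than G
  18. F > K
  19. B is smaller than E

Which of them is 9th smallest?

Piecing the relations together gives one ordering: K < F < B < E < G < J < C < H < D < M < L.
The 9th smallest is D.

D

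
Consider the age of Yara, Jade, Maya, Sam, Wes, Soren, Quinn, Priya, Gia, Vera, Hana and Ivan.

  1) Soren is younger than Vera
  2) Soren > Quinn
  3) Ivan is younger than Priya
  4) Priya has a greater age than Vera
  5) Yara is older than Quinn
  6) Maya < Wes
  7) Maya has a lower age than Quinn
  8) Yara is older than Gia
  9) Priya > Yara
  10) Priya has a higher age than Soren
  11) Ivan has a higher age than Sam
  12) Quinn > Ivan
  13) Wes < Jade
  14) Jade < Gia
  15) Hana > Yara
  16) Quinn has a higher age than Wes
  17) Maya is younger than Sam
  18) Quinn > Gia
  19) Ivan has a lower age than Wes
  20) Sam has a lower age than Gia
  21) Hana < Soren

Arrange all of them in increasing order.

Each adjacent pair is fixed by a given relation: Maya < Sam; Sam < Ivan; Ivan < Wes; Wes < Jade; Jade < Gia; Gia < Quinn; Quinn < Yara; Yara < Hana; Hana < Soren; Soren < Vera; Vera < Priya. Chaining them end to end gives the full order.

Maya < Sam < Ivan < Wes < Jade < Gia < Quinn < Yara < Hana < Soren < Vera < Priya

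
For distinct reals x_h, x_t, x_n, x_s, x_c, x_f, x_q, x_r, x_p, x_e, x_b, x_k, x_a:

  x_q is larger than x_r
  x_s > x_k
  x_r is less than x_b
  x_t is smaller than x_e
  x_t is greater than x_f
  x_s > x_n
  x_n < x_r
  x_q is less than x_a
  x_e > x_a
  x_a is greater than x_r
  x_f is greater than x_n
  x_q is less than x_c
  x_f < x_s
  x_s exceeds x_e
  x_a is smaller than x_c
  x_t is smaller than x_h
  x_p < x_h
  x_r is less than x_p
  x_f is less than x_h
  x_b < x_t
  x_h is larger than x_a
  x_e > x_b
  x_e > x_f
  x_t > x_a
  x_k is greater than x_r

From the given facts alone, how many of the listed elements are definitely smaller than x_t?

6

Directly below x_t: x_f, x_b, x_a.
One step further: x_n, x_r, x_q (6 so far).
No other element is forced below x_t by the given relations, so the count is 6.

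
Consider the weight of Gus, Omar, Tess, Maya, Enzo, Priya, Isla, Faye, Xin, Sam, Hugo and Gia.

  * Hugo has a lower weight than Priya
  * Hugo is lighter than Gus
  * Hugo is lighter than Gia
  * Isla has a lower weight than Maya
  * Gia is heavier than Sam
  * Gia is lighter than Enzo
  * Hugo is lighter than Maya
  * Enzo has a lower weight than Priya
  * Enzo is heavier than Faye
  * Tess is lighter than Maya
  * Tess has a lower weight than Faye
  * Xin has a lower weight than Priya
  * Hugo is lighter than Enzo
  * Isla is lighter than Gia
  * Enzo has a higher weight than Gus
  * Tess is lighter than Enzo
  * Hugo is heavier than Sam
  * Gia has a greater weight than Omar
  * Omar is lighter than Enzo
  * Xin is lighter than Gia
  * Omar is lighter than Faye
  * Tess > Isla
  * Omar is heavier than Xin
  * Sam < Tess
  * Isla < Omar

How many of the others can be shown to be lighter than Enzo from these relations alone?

9

Directly below Enzo: Hugo, Omar, Gia, Tess, Gus, Faye.
One step further: Sam, Xin, Isla (9 so far).
Nothing else is reachable below Enzo; 9 in all.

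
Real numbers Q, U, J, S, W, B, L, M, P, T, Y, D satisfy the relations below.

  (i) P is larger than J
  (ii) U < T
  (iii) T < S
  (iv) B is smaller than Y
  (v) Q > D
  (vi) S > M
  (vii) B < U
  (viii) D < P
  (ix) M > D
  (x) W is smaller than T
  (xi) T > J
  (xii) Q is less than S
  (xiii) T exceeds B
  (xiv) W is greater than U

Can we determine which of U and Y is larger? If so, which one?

Following every chain through Y: below Y we get B.
U is not reached, and no chain runs the other way from U to Y.
So the given relations leave the order of Y and U undetermined.

undetermined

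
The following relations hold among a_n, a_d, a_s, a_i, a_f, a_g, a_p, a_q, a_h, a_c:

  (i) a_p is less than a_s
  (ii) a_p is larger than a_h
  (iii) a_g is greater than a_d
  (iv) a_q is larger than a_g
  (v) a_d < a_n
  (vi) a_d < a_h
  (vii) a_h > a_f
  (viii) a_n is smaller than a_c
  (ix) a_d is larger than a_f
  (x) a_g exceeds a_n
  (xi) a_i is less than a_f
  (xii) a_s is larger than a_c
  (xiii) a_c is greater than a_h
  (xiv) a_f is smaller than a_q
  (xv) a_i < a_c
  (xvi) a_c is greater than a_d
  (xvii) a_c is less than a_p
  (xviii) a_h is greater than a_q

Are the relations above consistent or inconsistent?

The single ordering a_i < a_f < a_d < a_n < a_g < a_q < a_h < a_c < a_p < a_s satisfies every listed relation, so no contradiction arises.

consistent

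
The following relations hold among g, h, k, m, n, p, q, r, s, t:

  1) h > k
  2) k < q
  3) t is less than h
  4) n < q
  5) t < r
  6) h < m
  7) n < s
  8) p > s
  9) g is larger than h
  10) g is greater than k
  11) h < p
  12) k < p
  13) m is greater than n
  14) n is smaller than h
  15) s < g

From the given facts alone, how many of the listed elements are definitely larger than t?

5

Directly above t: h, r.
One step further: p, m, g (5 so far).
No other element is forced above t by the given relations, so the count is 5.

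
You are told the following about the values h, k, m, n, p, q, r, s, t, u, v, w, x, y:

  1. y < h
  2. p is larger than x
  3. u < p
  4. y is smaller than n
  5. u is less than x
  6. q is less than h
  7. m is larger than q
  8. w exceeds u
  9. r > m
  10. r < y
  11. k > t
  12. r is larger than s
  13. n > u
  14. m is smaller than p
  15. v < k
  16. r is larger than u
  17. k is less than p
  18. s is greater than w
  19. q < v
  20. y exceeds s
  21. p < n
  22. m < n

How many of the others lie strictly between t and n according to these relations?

2

The relations place t below n. An element lies strictly between them when it is forced above t and also forced below n.
Above t: {k, p}. Below n: {q, m, u, w, s, x, r, y, v, k, p}.
Intersection: {k, p} — 2.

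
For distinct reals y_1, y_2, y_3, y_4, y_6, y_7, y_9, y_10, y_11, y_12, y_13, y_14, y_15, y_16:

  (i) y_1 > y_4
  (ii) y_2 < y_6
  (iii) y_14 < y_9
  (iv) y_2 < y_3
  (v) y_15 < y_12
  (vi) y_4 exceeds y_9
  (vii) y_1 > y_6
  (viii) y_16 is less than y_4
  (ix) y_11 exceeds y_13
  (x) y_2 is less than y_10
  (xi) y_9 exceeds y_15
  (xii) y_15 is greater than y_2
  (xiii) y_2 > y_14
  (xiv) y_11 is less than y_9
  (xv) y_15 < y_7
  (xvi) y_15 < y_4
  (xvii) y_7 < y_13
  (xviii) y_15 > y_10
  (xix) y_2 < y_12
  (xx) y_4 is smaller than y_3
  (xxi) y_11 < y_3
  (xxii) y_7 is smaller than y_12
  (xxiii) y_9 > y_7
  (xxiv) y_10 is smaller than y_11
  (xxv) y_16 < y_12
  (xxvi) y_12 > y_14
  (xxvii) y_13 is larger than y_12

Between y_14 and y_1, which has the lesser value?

y_14 < y_2 < y_10 < y_15 < y_7 < y_12 < y_13 < y_11 < y_9 < y_4 < y_1, by transitivity through y_2, y_10, y_15, y_7, y_12, y_13, y_11, y_9, y_4.
So y_14 < y_1; y_14 is the smaller of the two.

y_14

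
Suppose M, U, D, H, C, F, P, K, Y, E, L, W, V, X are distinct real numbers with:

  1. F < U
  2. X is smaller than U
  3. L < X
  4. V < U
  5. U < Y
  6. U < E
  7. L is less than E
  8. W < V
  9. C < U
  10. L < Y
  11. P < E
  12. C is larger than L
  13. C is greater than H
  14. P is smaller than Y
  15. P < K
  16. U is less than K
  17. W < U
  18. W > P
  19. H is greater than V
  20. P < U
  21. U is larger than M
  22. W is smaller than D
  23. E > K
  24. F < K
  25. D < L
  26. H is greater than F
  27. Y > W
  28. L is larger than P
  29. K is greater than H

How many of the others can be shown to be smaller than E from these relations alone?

From E the given relations immediately reach P, L, U, K.
From those, W, D, F, V, M, H, C, X — 12 in total.
No other element is forced below E by the given relations, so the count is 12.

12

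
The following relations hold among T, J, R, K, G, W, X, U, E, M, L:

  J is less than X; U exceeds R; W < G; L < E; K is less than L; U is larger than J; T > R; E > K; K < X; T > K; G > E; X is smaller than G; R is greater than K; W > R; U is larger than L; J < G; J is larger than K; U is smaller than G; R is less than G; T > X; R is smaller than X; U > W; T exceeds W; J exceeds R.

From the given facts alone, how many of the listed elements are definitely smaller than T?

The elements the relations force below T are K, R, W, J, X — no chain reaches any other.
That is 5.

5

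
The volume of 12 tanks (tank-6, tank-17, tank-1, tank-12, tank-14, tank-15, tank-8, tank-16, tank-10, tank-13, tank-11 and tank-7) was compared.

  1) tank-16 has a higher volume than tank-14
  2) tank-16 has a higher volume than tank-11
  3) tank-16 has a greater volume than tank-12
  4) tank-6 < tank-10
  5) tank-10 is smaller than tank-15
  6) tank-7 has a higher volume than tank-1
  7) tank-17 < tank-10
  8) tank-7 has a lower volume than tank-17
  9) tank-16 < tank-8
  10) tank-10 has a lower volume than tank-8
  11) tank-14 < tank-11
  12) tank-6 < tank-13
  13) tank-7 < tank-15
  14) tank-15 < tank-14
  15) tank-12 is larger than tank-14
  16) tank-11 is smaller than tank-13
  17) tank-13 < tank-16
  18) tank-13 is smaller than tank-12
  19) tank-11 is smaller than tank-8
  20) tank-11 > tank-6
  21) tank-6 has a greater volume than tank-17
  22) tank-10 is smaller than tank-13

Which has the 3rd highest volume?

Piecing the relations together gives one ordering: tank-1 < tank-7 < tank-17 < tank-6 < tank-10 < tank-15 < tank-14 < tank-11 < tank-13 < tank-12 < tank-16 < tank-8.
The 3rd largest is tank-12.

tank-12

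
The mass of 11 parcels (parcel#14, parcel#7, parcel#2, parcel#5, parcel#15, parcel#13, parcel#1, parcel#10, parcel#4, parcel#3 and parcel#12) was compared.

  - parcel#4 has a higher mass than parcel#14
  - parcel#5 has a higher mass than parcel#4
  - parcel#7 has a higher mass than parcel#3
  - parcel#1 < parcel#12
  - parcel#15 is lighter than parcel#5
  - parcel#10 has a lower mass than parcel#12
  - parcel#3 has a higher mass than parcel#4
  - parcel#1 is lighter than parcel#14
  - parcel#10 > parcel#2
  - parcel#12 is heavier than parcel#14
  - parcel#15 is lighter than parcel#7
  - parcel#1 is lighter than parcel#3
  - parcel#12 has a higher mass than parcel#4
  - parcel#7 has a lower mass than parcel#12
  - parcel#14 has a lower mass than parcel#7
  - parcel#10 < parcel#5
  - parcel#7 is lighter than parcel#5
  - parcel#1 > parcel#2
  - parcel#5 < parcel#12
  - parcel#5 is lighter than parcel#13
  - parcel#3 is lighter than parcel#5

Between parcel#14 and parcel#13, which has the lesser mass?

parcel#14 < parcel#4 and parcel#4 < parcel#3 give parcel#14 < parcel#3.
With parcel#3 < parcel#7: parcel#14 < parcel#4 < parcel#3 < parcel#7.
Then parcel#7 < parcel#5 extends the chain to parcel#5.
With parcel#5 < parcel#13: parcel#14 < parcel#4 < parcel#3 < parcel#7 < parcel#5 < parcel#13.
So parcel#14 < parcel#13; parcel#14 is the lighter of the two.

parcel#14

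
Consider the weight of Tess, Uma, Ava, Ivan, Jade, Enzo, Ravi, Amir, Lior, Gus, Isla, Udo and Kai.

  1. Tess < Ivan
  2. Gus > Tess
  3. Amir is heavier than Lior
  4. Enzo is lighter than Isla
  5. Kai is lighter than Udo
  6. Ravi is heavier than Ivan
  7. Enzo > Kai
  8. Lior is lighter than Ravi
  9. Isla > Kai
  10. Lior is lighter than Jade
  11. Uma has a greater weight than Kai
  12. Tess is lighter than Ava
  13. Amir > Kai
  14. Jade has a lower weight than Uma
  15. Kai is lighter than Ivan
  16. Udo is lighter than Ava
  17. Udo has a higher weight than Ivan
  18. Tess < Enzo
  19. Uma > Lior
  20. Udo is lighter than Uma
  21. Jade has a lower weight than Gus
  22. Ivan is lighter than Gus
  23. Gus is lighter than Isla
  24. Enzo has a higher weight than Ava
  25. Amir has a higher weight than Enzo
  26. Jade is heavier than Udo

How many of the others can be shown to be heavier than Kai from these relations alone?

The elements the relations force above Kai are Ivan, Udo, Jade, Gus, Uma, Ava, Enzo, Amir, Isla, Ravi — no chain reaches any other.
That is 10.

10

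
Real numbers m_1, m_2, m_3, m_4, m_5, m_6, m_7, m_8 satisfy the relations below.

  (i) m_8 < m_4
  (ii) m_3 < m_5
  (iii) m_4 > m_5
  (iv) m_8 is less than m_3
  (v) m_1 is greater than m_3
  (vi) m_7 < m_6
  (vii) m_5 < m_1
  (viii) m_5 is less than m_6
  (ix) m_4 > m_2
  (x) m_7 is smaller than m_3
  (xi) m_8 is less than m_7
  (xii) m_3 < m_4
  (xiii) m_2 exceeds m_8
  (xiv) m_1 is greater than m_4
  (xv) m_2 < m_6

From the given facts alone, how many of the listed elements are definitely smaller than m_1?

The elements the relations force below m_1 are m_8, m_7, m_3, m_5, m_2, m_4 — no chain reaches any other.
That is 6.

6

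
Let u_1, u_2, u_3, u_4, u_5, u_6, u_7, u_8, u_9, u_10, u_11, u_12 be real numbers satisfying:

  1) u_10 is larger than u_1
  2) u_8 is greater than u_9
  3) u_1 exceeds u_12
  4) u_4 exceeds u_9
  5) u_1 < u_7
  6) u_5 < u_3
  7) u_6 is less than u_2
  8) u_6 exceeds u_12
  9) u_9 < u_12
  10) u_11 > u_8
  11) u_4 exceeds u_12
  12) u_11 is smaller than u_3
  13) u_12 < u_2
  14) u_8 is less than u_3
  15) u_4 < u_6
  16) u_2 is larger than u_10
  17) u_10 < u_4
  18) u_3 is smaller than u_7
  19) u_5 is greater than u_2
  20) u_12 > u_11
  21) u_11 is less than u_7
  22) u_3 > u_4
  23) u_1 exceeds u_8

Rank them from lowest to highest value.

u_9 < u_8 < u_11 < u_12 < u_1 < u_10 < u_4 < u_6 < u_2 < u_5 < u_3 < u_7

Nothing is placed below u_9, so it is least; from there u_9 < u_8; u_8 < u_11; u_11 < u_12; u_12 < u_1; u_1 < u_10; u_10 < u_4; u_4 < u_6; u_6 < u_2; u_2 < u_5; u_5 < u_3; u_3 < u_7, each given directly.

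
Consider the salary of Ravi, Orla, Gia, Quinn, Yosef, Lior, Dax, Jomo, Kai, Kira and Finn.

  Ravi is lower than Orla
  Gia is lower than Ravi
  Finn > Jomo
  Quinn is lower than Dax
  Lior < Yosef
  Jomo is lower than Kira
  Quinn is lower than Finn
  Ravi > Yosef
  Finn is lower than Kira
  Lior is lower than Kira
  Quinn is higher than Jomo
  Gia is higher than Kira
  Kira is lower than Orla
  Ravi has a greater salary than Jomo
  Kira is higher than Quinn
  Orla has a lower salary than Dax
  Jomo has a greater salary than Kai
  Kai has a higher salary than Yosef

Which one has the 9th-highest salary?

Kai

Piecing the relations together gives one ordering: Lior < Yosef < Kai < Jomo < Quinn < Finn < Kira < Gia < Ravi < Orla < Dax.
Counting 9 from the largest end gives Kai.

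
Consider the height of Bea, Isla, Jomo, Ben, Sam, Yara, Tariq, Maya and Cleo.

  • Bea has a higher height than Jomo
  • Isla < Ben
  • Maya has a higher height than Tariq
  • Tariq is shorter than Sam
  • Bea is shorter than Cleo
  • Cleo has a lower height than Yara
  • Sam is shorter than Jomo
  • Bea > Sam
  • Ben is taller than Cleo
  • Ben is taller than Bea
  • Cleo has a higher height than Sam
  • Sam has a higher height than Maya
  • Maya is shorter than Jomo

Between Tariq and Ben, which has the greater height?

Tariq < Maya < Sam < Jomo < Bea < Cleo < Ben, by transitivity through Maya, Sam, Jomo, Bea, Cleo.
So Tariq < Ben; Ben is the taller of the two.

Ben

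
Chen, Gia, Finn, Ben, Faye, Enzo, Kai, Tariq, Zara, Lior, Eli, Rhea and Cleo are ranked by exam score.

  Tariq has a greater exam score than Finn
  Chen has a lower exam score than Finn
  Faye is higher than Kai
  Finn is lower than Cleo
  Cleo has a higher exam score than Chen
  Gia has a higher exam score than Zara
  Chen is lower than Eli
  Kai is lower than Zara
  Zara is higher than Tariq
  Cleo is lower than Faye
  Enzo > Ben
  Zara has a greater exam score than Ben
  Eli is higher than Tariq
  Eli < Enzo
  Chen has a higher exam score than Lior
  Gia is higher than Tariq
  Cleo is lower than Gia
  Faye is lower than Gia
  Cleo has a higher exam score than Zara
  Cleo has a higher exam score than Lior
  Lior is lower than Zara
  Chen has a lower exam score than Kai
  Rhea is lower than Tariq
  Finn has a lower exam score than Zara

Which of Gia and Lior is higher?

Link the given pairs in sequence: Lior < Chen; Chen < Finn; Finn < Tariq; Tariq < Zara; Zara < Cleo; Cleo < Faye; Faye < Gia.
Together: Lior < Chen < Finn < Tariq < Zara < Cleo < Faye < Gia.
So Lior < Gia; Gia is the higher of the two.

Gia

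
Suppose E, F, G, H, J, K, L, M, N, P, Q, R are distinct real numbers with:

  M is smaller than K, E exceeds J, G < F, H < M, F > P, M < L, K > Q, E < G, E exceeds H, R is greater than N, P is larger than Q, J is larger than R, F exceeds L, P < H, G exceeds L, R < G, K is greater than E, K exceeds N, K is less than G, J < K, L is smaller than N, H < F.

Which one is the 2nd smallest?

Chaining the given pairs: Q < P < H < M < L < N < R < J < E < K < G < F.
Counting 2 from the smallest end gives P.

P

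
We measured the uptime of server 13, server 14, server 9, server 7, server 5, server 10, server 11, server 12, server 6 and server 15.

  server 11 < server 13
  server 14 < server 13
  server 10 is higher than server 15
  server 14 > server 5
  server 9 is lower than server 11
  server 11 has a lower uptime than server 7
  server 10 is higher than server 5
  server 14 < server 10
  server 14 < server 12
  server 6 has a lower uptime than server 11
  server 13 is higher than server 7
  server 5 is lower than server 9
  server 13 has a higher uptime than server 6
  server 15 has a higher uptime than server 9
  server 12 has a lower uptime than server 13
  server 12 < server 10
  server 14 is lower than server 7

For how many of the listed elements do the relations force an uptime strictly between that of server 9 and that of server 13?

Chaining upward from server 9 reaches: server 11, server 7, server 15, server 10.
Chaining downward from server 13 reaches: server 6, server 5, server 11, server 14, server 7, server 12.
Strictly between server 9 and server 13 are those in both lists: server 11, server 7 — 2 elements.

2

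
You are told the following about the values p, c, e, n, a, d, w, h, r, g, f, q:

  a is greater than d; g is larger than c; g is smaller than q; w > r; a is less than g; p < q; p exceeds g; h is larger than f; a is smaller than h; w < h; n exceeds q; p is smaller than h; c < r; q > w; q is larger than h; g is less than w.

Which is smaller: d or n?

d

The relevant relations are d < a; a < g; g < p; p < h; h < q; q < n.
Together: d < a < g < p < h < q < n.
So d < n; d is the smaller of the two.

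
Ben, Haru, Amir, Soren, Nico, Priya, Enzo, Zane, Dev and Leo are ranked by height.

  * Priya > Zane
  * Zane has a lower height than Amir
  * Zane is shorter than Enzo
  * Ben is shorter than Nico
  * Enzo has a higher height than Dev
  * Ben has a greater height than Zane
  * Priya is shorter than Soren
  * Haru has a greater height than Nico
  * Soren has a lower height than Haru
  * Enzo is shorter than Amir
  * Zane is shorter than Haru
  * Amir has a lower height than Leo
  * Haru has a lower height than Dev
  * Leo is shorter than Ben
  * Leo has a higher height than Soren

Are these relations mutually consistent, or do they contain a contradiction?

inconsistent

We have Amir < Leo stated directly, yet also Leo < Ben < Nico < Haru < Dev < Enzo < Amir by chaining the others — so Leo < Amir. Contradiction.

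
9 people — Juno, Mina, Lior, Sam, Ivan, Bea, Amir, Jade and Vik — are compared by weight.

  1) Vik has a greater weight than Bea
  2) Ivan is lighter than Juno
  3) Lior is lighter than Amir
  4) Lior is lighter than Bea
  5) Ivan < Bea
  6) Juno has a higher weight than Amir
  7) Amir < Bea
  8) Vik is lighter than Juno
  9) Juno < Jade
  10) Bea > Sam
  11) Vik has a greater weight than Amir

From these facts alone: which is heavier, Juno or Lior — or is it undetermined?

The relevant relations are Lior < Amir; Amir < Bea; Bea < Vik; Vik < Juno.
Together: Lior < Amir < Bea < Vik < Juno.
So Juno is heavier.

Juno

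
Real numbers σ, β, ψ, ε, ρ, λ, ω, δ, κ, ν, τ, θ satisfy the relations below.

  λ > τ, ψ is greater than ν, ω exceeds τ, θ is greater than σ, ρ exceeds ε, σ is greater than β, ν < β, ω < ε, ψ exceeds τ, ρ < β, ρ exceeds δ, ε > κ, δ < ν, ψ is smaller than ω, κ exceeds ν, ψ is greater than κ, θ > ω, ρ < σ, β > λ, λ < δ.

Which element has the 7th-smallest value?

ω

Chaining the given pairs: τ < λ < δ < ν < κ < ψ < ω < ε < ρ < β < σ < θ.
The 7th smallest is ω.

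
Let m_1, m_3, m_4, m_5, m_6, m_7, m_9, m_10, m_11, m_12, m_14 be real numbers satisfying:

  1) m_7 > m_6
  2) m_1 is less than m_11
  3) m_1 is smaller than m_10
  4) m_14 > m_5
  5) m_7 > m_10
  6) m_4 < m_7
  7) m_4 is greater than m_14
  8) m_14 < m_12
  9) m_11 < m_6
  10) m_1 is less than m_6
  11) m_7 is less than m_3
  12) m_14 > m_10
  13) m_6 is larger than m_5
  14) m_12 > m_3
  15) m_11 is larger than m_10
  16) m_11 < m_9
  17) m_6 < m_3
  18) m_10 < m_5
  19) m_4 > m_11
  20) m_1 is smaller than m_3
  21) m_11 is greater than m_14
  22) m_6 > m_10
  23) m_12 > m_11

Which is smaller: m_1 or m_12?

m_1 < m_10 and m_10 < m_5 give m_1 < m_5.
Then m_5 < m_14 extends the chain to m_14.
Then m_14 < m_11 extends the chain to m_11.
Then m_11 < m_6 extends the chain to m_6.
Then m_6 < m_7 extends the chain to m_7.
Then m_7 < m_3 extends the chain to m_3.
Then m_3 < m_12 extends the chain to m_12.
So m_1 < m_12; m_1 is the smaller of the two.

m_1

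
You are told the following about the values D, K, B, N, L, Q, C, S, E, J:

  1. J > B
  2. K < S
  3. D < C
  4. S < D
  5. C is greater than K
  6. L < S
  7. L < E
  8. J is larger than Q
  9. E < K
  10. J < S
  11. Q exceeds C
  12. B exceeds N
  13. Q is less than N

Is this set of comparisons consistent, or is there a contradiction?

We have D < C stated directly, yet also C < Q < N < B < J < S < D by chaining the others — so C < D. Contradiction.

inconsistent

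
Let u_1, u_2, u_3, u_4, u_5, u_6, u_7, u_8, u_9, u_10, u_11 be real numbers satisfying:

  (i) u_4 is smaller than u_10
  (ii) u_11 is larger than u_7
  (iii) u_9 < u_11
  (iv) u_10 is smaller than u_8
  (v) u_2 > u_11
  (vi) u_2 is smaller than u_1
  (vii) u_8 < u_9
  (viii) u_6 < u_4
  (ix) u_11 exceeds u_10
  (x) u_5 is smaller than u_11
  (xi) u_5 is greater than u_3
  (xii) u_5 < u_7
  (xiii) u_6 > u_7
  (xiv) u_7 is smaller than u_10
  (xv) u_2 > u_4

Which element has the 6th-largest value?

u_10

The consecutive relations fix a unique order: u_3 < u_5 < u_7 < u_6 < u_4 < u_10 < u_8 < u_9 < u_11 < u_2 < u_1.
Counting 6 from the largest end gives u_10.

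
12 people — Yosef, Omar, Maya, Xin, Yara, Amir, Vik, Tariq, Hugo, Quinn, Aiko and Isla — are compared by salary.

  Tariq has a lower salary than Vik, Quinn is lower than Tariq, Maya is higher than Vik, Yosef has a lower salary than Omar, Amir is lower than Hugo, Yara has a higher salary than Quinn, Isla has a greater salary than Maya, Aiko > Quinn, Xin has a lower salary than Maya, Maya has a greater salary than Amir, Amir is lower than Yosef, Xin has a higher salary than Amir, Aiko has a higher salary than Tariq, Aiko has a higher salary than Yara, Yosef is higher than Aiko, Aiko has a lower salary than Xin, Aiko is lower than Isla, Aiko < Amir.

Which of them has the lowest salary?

Quinn

Tariq is not least since Quinn < Tariq; Yara is not least since Quinn < Yara; Aiko is not least since Quinn < Aiko; Amir is not least since Aiko < Amir; Xin is not least since Amir < Xin; Vik is not least since Tariq < Vik; Maya is not least since Xin < Maya; Yosef is not least since Aiko < Yosef; Hugo is not least since Amir < Hugo; Omar is not least since Yosef < Omar; Isla is not least since Maya < Isla.
Only Quinn has nothing below it, so Quinn is the lowest salary.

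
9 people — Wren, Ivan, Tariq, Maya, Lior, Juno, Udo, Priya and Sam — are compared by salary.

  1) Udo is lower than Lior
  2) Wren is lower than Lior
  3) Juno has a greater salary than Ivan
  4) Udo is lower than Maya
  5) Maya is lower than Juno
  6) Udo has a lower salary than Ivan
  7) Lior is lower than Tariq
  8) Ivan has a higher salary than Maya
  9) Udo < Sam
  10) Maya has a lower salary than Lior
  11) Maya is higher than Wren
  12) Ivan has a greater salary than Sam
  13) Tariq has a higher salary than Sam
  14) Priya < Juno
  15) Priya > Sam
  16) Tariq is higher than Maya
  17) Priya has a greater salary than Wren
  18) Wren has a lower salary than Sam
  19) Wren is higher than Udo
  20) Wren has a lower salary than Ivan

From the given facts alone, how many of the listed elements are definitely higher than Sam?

The elements the relations force above Sam are Priya, Tariq, Ivan, Juno — no chain reaches any other.
That is 4.

4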